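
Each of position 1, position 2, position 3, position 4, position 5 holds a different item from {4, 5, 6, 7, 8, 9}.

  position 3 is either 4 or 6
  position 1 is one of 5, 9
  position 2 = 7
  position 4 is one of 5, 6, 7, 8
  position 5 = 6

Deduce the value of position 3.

position 2's domain is down to {7}, so position 2 = 7. Remove 7 from position 4.
That leaves position 5 = 6. Remove 6 from position 3, position 4.
So position 3 = 4.

4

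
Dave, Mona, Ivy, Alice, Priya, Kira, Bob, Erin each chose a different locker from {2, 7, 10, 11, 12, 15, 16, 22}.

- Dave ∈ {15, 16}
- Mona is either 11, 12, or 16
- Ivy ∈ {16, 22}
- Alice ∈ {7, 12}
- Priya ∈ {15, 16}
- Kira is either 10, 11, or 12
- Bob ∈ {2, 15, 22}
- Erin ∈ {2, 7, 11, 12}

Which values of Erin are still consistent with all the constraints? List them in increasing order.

The 8 variables together cover exactly {2, 7, 10, 11, 12, 15, 16, 22} — 8 values for 8 variables — and 10 appears only in Kira's list, so Kira = 10.
Dave and Priya share exactly the 2 values {15, 16}; by pigeonhole those values go to them, so strike 15, 16 from Mona, Ivy, Bob.
Ivy's domain is down to {22}, so Ivy = 22. Strike 22 from Bob.
Bob has just one choice, so Bob = 2. Strike 2 from Erin.
No further eliminations apply; Erin can still be any of 7, 11, 12.

7, 11, 12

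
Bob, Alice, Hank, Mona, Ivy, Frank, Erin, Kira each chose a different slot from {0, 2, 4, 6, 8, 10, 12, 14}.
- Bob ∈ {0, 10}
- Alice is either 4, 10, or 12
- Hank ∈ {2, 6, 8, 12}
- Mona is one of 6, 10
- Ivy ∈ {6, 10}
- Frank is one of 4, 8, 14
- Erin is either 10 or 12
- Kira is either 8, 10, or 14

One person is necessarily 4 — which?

Alice

The 8 variables draw from only 8 values {0, 2, 4, 6, 8, 10, 12, 14}, so each is used; only Bob can be 0, hence Bob = 0.
The 7 still-open variables together cover exactly {2, 4, 6, 8, 10, 12, 14} — 7 values for 7 variables — and 2 appears only in Hank's list, so Hank = 2.
Mona and Ivy share exactly the 2 values {6, 10}; by pigeonhole those values go to them, so strike 6, 10 from Alice, Erin, Kira.
Erin must be 12 (only option left). Remove 12 from Alice.
So 4 goes to Alice.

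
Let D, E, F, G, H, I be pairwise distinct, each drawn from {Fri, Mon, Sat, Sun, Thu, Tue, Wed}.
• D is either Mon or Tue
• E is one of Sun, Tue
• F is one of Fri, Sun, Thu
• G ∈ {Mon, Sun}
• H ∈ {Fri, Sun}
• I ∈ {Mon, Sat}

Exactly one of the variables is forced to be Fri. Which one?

Among the 6 variables, Sat fits only I (and all 6 values in {Fri, Mon, Sat, Sun, Thu, Tue} must be used), so I = Sat.
The 5 still-open variables together cover exactly {Fri, Mon, Sun, Thu, Tue} — 5 values for 5 variables — and Thu appears only in F's list, so F = Thu.
The 4 still-open variables together cover exactly {Fri, Mon, Sun, Tue} — 4 values for 4 variables — and Fri appears only in H's list, so H = Fri.

H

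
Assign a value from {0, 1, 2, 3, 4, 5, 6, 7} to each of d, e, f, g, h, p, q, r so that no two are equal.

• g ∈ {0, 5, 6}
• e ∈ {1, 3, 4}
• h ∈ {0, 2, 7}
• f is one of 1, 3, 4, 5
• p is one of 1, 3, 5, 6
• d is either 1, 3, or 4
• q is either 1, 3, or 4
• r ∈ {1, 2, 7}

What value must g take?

0

d, e, q between them cover only {1, 3, 4} — a naked triple. Remove those values from f, p, r.
f must be 5 (only option left). So g, p can't be 5.
p's domain is down to {6}, so p = 6. So g can't be 6.
So g = 0.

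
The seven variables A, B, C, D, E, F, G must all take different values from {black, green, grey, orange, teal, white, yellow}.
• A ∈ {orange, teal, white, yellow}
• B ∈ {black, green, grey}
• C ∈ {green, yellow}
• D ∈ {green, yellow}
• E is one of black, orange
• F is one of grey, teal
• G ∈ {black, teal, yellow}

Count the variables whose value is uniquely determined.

2

The 7 variables draw from only 7 values {black, green, grey, orange, teal, white, yellow}, so each is used; only A can be white, hence A = white.
The 6 still-open variables together cover exactly {black, green, grey, orange, teal, yellow} — 6 values for 6 variables — and orange appears only in E's list, so E = orange.
C and D share exactly the 2 values {green, yellow}; by pigeonhole those values go to them, so strike green, yellow from B, G.
Determined: A=white, E=orange. The other variables each still have more than one consistent value. That makes 2.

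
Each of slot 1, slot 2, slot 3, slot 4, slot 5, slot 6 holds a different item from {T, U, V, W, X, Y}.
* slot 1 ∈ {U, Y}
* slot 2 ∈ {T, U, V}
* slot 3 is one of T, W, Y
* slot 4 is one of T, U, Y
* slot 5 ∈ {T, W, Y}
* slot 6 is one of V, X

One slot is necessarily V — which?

Among the 6 variables, X fits only slot 6 (and all 6 values in {T, U, V, W, X, Y} must be used), so slot 6 = X.
The 5 still-open variables draw from only 5 values {T, U, V, W, Y}, so each is used; only slot 2 can be V, hence slot 2 = V.

slot 2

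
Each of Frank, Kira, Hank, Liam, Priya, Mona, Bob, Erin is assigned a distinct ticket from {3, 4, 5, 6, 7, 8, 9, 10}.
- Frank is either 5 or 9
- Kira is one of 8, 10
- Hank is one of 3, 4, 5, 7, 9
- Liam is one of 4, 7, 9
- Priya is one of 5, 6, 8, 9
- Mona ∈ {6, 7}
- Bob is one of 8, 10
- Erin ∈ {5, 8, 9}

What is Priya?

The 8 variables draw from only 8 values {3, 4, 5, 6, 7, 8, 9, 10}, so each is used; only Hank can be 3, hence Hank = 3.
Among the 7 still-open variables, 4 fits only Liam (and all 7 values in {4, 5, 6, 7, 8, 9, 10} must be used), so Liam = 4.
The 6 still-open variables draw from only 6 values {5, 6, 7, 8, 9, 10}, so each is used; only Mona can be 7, hence Mona = 7.
The 5 still-open variables together cover exactly {5, 6, 8, 9, 10} — 5 values for 5 variables — and 6 appears only in Priya's list, so Priya = 6.

6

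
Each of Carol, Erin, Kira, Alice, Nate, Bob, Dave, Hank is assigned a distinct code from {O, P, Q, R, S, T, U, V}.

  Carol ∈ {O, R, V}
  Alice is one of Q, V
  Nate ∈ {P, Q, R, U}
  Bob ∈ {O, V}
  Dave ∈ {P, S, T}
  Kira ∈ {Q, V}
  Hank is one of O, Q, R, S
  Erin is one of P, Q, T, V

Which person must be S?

Among the 8 variables, U fits only Nate (and all 8 values in {O, P, Q, R, S, T, U, V} must be used), so Nate = U.
The 2 variables Kira and Alice are confined to {Q, V}, which locks those values in; drop them from Carol, Erin, Bob, Hank.
That leaves Bob = O. Remove O from Carol, Hank.
Carol's domain is down to {R}, so Carol = R. Eliminate R elsewhere: Hank.
So S goes to Hank.

Hank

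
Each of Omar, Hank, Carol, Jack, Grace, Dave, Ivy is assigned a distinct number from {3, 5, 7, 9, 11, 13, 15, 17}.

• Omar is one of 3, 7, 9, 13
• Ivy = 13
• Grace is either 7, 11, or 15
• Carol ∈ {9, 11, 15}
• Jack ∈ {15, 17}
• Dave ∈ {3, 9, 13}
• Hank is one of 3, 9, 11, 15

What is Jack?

17

Ivy must be 13 (only option left). Remove 13 from Omar, Dave.
The 6 still-open variables together cover exactly {3, 7, 9, 11, 15, 17} — 6 values for 6 variables — and 17 appears only in Jack's list, so Jack = 17.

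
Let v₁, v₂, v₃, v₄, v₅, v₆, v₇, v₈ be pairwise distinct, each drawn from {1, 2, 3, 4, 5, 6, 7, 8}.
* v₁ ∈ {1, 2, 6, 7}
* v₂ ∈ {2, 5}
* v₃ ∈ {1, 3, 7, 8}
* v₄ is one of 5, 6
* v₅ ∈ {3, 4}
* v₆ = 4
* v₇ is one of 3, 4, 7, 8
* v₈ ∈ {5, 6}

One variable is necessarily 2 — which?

v₆ has just one choice, so v₆ = 4. So v₅, v₇ can't be 4.
That leaves v₅ = 3. Strike 3 from v₃, v₇.
v₄ and v₈ share exactly the 2 values {5, 6}; by pigeonhole those values go to them, so strike 5, 6 from v₁, v₂.

v₂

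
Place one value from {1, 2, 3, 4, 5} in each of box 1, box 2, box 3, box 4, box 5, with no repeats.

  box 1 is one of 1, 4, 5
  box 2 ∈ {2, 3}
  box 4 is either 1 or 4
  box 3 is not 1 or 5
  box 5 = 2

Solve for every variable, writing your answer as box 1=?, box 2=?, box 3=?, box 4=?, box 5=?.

box 5 must be 2 (only option left). So box 2, box 3 can't be 2.
box 2's domain is down to {3}, so box 2 = 3. Strike 3 from box 3.
box 3 must be 4 (only option left). So box 1, box 4 can't be 4.
box 4's domain is down to {1}, so box 4 = 1. So box 1 can't be 1.
box 1 must be 5 (only option left).

box 1=5, box 2=3, box 3=4, box 4=1, box 5=2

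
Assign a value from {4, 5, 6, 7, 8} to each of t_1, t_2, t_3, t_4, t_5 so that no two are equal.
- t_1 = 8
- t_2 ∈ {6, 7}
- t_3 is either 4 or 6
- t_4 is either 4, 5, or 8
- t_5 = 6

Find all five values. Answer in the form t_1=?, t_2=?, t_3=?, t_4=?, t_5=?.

t_1=8, t_2=7, t_3=4, t_4=5, t_5=6

t_1's domain is down to {8}, so t_1 = 8. Strike 8 from t_4.
That leaves t_5 = 6. Eliminate 6 elsewhere: t_2, t_3.
t_2 has just one choice, so t_2 = 7.
t_3's domain is down to {4}, so t_3 = 4. Eliminate 4 elsewhere: t_4.
That leaves t_4 = 5.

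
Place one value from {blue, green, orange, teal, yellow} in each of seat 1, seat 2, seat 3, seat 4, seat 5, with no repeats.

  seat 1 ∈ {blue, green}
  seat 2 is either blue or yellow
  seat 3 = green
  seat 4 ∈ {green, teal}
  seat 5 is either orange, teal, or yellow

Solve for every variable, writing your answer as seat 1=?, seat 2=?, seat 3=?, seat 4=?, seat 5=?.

seat 1=blue, seat 2=yellow, seat 3=green, seat 4=teal, seat 5=orange

seat 3 has just one choice, so seat 3 = green. Eliminate green elsewhere: seat 1, seat 4.
seat 4 has just one choice, so seat 4 = teal. Strike teal from seat 5.
seat 1 must be blue (only option left). So seat 2 can't be blue.
That leaves seat 2 = yellow. Strike yellow from seat 5.
seat 5 must be orange (only option left).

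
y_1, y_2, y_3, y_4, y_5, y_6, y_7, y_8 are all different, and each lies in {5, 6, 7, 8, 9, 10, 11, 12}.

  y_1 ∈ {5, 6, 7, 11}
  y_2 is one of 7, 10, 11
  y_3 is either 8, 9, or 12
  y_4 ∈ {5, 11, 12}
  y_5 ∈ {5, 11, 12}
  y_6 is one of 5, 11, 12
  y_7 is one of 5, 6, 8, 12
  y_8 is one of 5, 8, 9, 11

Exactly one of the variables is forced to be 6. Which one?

y_7

The 8 variables draw from only 8 values {5, 6, 7, 8, 9, 10, 11, 12}, so each is used; only y_2 can be 10, hence y_2 = 10.
Among the 7 still-open variables, 7 fits only y_1 (and all 7 values in {5, 6, 7, 8, 9, 11, 12} must be used), so y_1 = 7.
The 6 still-open variables together cover exactly {5, 6, 8, 9, 11, 12} — 6 values for 6 variables — and 6 appears only in y_7's list, so y_7 = 6.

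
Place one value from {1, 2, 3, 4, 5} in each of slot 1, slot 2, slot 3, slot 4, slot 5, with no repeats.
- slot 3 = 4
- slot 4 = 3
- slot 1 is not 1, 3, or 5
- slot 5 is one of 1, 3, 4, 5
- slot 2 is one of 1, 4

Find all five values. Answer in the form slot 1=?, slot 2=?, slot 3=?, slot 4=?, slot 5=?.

slot 1=2, slot 2=1, slot 3=4, slot 4=3, slot 5=5

slot 3 must be 4 (only option left). Strike 4 from slot 1, slot 2, slot 5.
That leaves slot 4 = 3. So slot 5 can't be 3.
slot 1 has just one choice, so slot 1 = 2.
slot 2 has just one choice, so slot 2 = 1. So slot 5 can't be 1.
That leaves slot 5 = 5.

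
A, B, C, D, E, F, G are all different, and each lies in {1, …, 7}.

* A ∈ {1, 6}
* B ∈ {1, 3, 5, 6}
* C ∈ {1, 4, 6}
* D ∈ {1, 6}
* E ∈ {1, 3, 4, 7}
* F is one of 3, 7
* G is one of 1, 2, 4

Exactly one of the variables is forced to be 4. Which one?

C

The 7 variables draw from only 7 values {1, 2, 3, 4, 5, 6, 7}, so each is used; only G can be 2, hence G = 2.
The 6 still-open variables together cover exactly {1, 3, 4, 5, 6, 7} — 6 values for 6 variables — and 5 appears only in B's list, so B = 5.
A and D share exactly the 2 values {1, 6}; by pigeonhole those values go to them, so strike 1, 6 from C, E.
So 4 goes to C.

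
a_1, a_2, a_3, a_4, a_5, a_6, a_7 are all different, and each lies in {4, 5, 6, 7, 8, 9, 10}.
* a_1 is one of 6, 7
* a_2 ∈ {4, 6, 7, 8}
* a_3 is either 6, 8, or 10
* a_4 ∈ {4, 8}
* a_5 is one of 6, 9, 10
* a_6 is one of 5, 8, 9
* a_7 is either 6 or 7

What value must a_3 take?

Among the 7 variables, 5 fits only a_6 (and all 7 values in {4, 5, 6, 7, 8, 9, 10} must be used), so a_6 = 5.
Among the 6 still-open variables, 9 fits only a_5 (and all 6 values in {4, 6, 7, 8, 9, 10} must be used), so a_5 = 9.
The 5 still-open variables draw from only 5 values {4, 6, 7, 8, 10}, so each is used; only a_3 can be 10, hence a_3 = 10.

10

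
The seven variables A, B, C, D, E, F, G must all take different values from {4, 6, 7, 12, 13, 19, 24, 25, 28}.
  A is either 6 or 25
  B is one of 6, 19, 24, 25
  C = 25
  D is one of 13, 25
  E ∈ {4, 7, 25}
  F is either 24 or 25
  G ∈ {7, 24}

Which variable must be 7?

G

C must be 25 (only option left). Eliminate 25 elsewhere: A, B, D, E, F.
That leaves D = 13.
F has just one choice, so F = 24. Strike 24 from B, G.
So 7 goes to G.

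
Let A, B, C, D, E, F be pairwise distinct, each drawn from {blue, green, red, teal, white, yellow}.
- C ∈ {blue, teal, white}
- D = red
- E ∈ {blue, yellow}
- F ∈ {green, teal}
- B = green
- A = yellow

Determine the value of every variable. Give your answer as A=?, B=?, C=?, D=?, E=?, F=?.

A=yellow, B=green, C=white, D=red, E=blue, F=teal

A has just one choice, so A = yellow. Remove yellow from E.
B's domain is down to {green}, so B = green. Remove green from F.
D's domain is down to {red}, so D = red.
E's domain is down to {blue}, so E = blue. Strike blue from C.
That leaves F = teal. Remove teal from C.
That leaves C = white.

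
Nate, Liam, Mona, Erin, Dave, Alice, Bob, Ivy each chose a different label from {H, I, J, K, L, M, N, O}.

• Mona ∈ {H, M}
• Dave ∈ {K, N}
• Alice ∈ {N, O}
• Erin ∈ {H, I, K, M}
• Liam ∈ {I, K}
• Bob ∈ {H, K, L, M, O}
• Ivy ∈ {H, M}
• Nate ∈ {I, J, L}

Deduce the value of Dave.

Among the 8 variables, J fits only Nate (and all 8 values in {H, I, J, K, L, M, N, O} must be used), so Nate = J.
The 7 still-open variables draw from only 7 values {H, I, K, L, M, N, O}, so each is used; only Bob can be L, hence Bob = L.
The 6 still-open variables together cover exactly {H, I, K, M, N, O} — 6 values for 6 variables — and O appears only in Alice's list, so Alice = O.
The 5 still-open variables together cover exactly {H, I, K, M, N} — 5 values for 5 variables — and N appears only in Dave's list, so Dave = N.

N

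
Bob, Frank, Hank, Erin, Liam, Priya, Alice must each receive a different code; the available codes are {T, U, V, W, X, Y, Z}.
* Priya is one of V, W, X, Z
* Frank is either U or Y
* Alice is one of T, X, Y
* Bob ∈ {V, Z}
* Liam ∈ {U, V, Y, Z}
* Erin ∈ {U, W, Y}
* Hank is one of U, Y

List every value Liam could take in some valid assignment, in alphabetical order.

V, Z

Among the 7 variables, T fits only Alice (and all 7 values in {T, U, V, W, X, Y, Z} must be used), so Alice = T.
The 6 still-open variables together cover exactly {U, V, W, X, Y, Z} — 6 values for 6 variables — and X appears only in Priya's list, so Priya = X.
Among the 5 still-open variables, W fits only Erin (and all 5 values in {U, V, W, Y, Z} must be used), so Erin = W.
The 2 variables Frank and Hank are confined to {U, Y}, which locks those values in; drop them from Liam.
No further eliminations apply; Liam can still be any of V, Z.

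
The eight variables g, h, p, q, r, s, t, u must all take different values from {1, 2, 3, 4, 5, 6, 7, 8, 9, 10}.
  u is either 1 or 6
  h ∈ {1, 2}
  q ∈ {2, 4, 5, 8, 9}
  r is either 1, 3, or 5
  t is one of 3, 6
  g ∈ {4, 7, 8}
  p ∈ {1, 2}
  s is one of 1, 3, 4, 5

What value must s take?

h and p share exactly the 2 values {1, 2}; by pigeonhole those values go to them, so strike 1, 2 from q, r, s, u.
u's domain is down to {6}, so u = 6. Strike 6 from t.
That leaves t = 3. Strike 3 from r, s.
r's domain is down to {5}, so r = 5. Eliminate 5 elsewhere: q, s.
So s = 4.

4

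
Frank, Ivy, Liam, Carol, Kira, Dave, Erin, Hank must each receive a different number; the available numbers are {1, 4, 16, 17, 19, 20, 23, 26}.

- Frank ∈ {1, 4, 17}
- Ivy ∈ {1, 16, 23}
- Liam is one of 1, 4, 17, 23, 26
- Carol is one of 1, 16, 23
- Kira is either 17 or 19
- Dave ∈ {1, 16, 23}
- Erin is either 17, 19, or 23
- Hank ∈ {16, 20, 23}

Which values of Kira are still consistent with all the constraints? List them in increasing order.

Among the 8 variables, 20 fits only Hank (and all 8 values in {1, 4, 16, 17, 19, 20, 23, 26} must be used), so Hank = 20.
Among the 7 still-open variables, 26 fits only Liam (and all 7 values in {1, 4, 16, 17, 19, 23, 26} must be used), so Liam = 26.
The 6 still-open variables together cover exactly {1, 4, 16, 17, 19, 23} — 6 values for 6 variables — and 4 appears only in Frank's list, so Frank = 4.
The 3 variables Ivy, Carol, Dave are confined to {1, 16, 23}, which locks those values in; drop them from Erin.
No further eliminations apply; Kira can still be any of 17, 19.

17, 19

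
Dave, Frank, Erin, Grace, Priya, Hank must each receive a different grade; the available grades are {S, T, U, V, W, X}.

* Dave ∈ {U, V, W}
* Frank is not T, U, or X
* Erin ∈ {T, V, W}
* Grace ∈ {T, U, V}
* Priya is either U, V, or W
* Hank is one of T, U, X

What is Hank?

Among the 6 variables, S fits only Frank (and all 6 values in {S, T, U, V, W, X} must be used), so Frank = S.
The 5 still-open variables together cover exactly {T, U, V, W, X} — 5 values for 5 variables — and X appears only in Hank's list, so Hank = X.

X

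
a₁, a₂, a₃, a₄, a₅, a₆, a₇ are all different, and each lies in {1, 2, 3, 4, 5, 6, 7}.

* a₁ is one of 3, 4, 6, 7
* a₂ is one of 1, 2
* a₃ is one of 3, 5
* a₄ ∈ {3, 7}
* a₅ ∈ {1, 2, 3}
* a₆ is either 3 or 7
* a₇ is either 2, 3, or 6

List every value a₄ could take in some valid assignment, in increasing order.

The 7 variables together cover exactly {1, 2, 3, 4, 5, 6, 7} — 7 values for 7 variables — and 4 appears only in a₁'s list, so a₁ = 4.
Among the 6 still-open variables, 5 fits only a₃ (and all 6 values in {1, 2, 3, 5, 6, 7} must be used), so a₃ = 5.
The 5 still-open variables together cover exactly {1, 2, 3, 6, 7} — 5 values for 5 variables — and 6 appears only in a₇'s list, so a₇ = 6.
a₄ and a₆ share exactly the 2 values {3, 7}; by pigeonhole those values go to them, so strike 3, 7 from a₅.
No further eliminations apply; a₄ can still be any of 3, 7.

3, 7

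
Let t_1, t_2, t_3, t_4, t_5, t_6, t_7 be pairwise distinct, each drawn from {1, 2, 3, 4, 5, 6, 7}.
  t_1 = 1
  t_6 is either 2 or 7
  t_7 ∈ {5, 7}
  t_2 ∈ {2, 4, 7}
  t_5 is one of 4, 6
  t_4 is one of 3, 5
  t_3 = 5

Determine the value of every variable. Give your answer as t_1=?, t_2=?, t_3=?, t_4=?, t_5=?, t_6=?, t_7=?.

t_1 has just one choice, so t_1 = 1.
t_3 has just one choice, so t_3 = 5. Remove 5 from t_4, t_7.
t_4 has just one choice, so t_4 = 3.
t_7 must be 7 (only option left). Eliminate 7 elsewhere: t_2, t_6.
t_6 must be 2 (only option left). Remove 2 from t_2.
t_2 has just one choice, so t_2 = 4. Eliminate 4 elsewhere: t_5.
t_5 must be 6 (only option left).

t_1=1, t_2=4, t_3=5, t_4=3, t_5=6, t_6=2, t_7=7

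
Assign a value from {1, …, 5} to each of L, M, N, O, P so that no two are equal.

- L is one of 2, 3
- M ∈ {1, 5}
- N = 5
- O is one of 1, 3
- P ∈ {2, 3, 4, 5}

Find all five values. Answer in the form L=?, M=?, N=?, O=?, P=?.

N has just one choice, so N = 5. Remove 5 from M, P.
That leaves M = 1. Strike 1 from O.
O's domain is down to {3}, so O = 3. Remove 3 from L, P.
L must be 2 (only option left). Eliminate 2 elsewhere: P.
P has just one choice, so P = 4.

L=2, M=1, N=5, O=3, P=4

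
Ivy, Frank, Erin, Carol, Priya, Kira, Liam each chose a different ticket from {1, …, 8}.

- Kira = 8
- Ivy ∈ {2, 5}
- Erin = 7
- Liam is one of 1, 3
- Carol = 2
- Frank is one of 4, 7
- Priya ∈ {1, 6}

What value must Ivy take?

5

Erin has just one choice, so Erin = 7. Remove 7 from Frank.
Carol's domain is down to {2}, so Carol = 2. Remove 2 from Ivy.
So Ivy = 5.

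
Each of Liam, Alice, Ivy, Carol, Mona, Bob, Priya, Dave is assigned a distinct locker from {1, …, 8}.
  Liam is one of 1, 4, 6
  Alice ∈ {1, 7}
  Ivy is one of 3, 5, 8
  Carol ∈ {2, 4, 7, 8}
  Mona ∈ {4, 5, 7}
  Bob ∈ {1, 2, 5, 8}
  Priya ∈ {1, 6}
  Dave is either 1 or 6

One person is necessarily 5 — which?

The 8 variables together cover exactly {1, 2, 3, 4, 5, 6, 7, 8} — 8 values for 8 variables — and 3 appears only in Ivy's list, so Ivy = 3.
The 2 variables Priya and Dave are confined to {1, 6}, which locks those values in; drop them from Liam, Alice, Bob.
Liam's domain is down to {4}, so Liam = 4. So Carol, Mona can't be 4.
Alice must be 7 (only option left). Remove 7 from Carol, Mona.
So 5 goes to Mona.

Mona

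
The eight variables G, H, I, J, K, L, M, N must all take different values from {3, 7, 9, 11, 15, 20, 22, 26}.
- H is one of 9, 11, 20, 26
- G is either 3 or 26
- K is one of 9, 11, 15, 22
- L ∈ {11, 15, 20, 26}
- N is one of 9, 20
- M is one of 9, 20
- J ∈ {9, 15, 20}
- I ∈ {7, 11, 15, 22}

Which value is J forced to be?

15

The 8 variables together cover exactly {3, 7, 9, 11, 15, 20, 22, 26} — 8 values for 8 variables — and 3 appears only in G's list, so G = 3.
Among the 7 still-open variables, 7 fits only I (and all 7 values in {7, 9, 11, 15, 20, 22, 26} must be used), so I = 7.
The 6 still-open variables together cover exactly {9, 11, 15, 20, 22, 26} — 6 values for 6 variables — and 22 appears only in K's list, so K = 22.
The 2 variables M and N are confined to {9, 20}, which locks those values in; drop them from H, J, L.
So J = 15.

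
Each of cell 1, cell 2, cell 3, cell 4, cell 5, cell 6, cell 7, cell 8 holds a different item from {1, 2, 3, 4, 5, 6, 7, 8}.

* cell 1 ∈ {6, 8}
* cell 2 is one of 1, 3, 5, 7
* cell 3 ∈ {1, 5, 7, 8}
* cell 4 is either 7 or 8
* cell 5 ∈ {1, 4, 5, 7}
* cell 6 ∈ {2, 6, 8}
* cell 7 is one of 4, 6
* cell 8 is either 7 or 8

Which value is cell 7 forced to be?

4

The 8 variables draw from only 8 values {1, 2, 3, 4, 5, 6, 7, 8}, so each is used; only cell 6 can be 2, hence cell 6 = 2.
The 7 still-open variables together cover exactly {1, 3, 4, 5, 6, 7, 8} — 7 values for 7 variables — and 3 appears only in cell 2's list, so cell 2 = 3.
cell 4 and cell 8 share exactly the 2 values {7, 8}; by pigeonhole those values go to them, so strike 7, 8 from cell 1, cell 3, cell 5.
That leaves cell 1 = 6. Strike 6 from cell 7.
So cell 7 = 4.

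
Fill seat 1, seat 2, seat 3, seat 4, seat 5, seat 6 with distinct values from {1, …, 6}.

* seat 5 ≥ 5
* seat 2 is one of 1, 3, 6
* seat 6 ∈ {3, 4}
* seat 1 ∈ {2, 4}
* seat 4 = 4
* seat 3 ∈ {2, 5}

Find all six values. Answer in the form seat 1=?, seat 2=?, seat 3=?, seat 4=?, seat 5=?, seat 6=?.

seat 4 has just one choice, so seat 4 = 4. Remove 4 from seat 1, seat 6.
That leaves seat 6 = 3. Eliminate 3 elsewhere: seat 2.
That leaves seat 1 = 2. Eliminate 2 elsewhere: seat 3.
That leaves seat 3 = 5. So seat 5 can't be 5.
seat 5 has just one choice, so seat 5 = 6. So seat 2 can't be 6.
seat 2 must be 1 (only option left).

seat 1=2, seat 2=1, seat 3=5, seat 4=4, seat 5=6, seat 6=3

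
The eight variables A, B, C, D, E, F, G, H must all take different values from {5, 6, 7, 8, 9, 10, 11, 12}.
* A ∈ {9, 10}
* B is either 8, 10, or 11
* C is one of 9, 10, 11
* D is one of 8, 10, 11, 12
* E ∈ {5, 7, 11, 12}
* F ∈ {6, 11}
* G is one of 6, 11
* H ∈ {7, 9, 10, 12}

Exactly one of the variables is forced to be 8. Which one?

The 8 variables draw from only 8 values {5, 6, 7, 8, 9, 10, 11, 12}, so each is used; only E can be 5, hence E = 5.
Among the 7 still-open variables, 7 fits only H (and all 7 values in {6, 7, 8, 9, 10, 11, 12} must be used), so H = 7.
Among the 6 still-open variables, 12 fits only D (and all 6 values in {6, 8, 9, 10, 11, 12} must be used), so D = 12.
The 5 still-open variables together cover exactly {6, 8, 9, 10, 11} — 5 values for 5 variables — and 8 appears only in B's list, so B = 8.

B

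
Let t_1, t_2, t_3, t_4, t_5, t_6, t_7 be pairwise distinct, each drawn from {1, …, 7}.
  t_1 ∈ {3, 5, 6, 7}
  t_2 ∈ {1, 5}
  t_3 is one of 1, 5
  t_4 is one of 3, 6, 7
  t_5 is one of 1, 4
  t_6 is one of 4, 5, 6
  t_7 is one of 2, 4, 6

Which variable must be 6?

Among the 7 variables, 2 fits only t_7 (and all 7 values in {1, 2, 3, 4, 5, 6, 7} must be used), so t_7 = 2.
t_2 and t_3 between them cover only {1, 5} — a naked pair. Remove those values from t_1, t_5, t_6.
t_5's domain is down to {4}, so t_5 = 4. So t_6 can't be 4.

t_6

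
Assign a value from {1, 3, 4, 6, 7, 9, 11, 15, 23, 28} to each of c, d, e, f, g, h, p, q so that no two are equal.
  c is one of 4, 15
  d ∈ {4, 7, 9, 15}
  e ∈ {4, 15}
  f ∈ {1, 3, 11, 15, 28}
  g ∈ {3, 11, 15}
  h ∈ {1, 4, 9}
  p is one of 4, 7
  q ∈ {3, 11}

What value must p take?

Among the 8 variables, 28 fits only f (and all 8 values in {1, 3, 4, 7, 9, 11, 15, 28} must be used), so f = 28.
Among the 7 still-open variables, 1 fits only h (and all 7 values in {1, 3, 4, 7, 9, 11, 15} must be used), so h = 1.
The 6 still-open variables draw from only 6 values {3, 4, 7, 9, 11, 15}, so each is used; only d can be 9, hence d = 9.
The 5 still-open variables draw from only 5 values {3, 4, 7, 11, 15}, so each is used; only p can be 7, hence p = 7.

7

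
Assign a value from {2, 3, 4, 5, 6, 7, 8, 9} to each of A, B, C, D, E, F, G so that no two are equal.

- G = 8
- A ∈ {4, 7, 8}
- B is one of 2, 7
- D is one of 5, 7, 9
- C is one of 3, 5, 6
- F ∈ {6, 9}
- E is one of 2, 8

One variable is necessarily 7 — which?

B

G must be 8 (only option left). Strike 8 from A, E.
E has just one choice, so E = 2. Eliminate 2 elsewhere: B.
So 7 goes to B.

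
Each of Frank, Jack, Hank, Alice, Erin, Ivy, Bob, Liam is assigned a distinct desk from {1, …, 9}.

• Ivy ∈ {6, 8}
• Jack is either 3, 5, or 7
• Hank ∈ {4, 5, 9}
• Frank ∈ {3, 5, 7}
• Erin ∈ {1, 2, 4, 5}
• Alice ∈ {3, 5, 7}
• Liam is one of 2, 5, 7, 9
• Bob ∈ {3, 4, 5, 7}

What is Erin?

Frank, Jack, Alice share exactly the 3 values {3, 5, 7}; by pigeonhole those values go to them, so strike 3, 5, 7 from Hank, Erin, Bob, Liam.
Bob must be 4 (only option left). So Hank, Erin can't be 4.
Hank has just one choice, so Hank = 9. So Liam can't be 9.
Liam has just one choice, so Liam = 2. So Erin can't be 2.
So Erin = 1.

1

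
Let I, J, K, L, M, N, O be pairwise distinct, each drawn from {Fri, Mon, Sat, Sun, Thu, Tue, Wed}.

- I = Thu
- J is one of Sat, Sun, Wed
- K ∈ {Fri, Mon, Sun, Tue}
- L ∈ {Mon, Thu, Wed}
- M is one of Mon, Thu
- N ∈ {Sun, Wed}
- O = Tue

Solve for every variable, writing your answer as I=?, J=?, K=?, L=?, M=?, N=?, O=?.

I=Thu, J=Sat, K=Fri, L=Wed, M=Mon, N=Sun, O=Tue

I's domain is down to {Thu}, so I = Thu. So L, M can't be Thu.
That leaves M = Mon. So K, L can't be Mon.
That leaves O = Tue. So K can't be Tue.
L has just one choice, so L = Wed. Strike Wed from J, N.
N must be Sun (only option left). So J, K can't be Sun.
J has just one choice, so J = Sat.
K's domain is down to {Fri}, so K = Fri.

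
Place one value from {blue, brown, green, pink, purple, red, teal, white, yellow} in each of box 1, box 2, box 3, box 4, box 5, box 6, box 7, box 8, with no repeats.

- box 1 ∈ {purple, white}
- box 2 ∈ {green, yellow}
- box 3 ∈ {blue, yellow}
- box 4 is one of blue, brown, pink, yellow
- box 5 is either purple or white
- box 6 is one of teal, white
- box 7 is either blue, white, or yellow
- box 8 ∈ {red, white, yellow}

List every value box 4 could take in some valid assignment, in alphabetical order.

box 1 and box 5 share exactly the 2 values {purple, white}; by pigeonhole those values go to them, so strike purple, white from box 6, box 7, box 8.
box 6's domain is down to {teal}, so box 6 = teal.
The 2 variables box 3 and box 7 are confined to {blue, yellow}, which locks those values in; drop them from box 2, box 4, box 8.
That leaves box 2 = green.
box 8's domain is down to {red}, so box 8 = red.
No further eliminations apply; box 4 can still be any of brown, pink.

brown, pink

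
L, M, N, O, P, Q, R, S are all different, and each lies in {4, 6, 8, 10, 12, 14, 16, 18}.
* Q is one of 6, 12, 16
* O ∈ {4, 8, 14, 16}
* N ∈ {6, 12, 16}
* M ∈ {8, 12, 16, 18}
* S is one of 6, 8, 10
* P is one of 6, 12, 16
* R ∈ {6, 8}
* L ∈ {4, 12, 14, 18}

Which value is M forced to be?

18

Among the 8 variables, 10 fits only S (and all 8 values in {4, 6, 8, 10, 12, 14, 16, 18} must be used), so S = 10.
N, P, Q between them cover only {6, 12, 16} — a naked triple. Remove those values from L, M, O, R.
R's domain is down to {8}, so R = 8. Remove 8 from M, O.
So M = 18.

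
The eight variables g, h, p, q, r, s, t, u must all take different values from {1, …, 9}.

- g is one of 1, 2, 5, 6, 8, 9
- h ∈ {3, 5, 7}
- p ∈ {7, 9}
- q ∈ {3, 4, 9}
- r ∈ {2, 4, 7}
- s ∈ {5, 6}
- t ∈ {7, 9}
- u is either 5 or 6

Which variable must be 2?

r

The 2 variables p and t are confined to {7, 9}, which locks those values in; drop them from g, h, q, r.
s and u between them cover only {5, 6} — a naked pair. Remove those values from g, h.
That leaves h = 3. So q can't be 3.
That leaves q = 4. Strike 4 from r.
So 2 goes to r.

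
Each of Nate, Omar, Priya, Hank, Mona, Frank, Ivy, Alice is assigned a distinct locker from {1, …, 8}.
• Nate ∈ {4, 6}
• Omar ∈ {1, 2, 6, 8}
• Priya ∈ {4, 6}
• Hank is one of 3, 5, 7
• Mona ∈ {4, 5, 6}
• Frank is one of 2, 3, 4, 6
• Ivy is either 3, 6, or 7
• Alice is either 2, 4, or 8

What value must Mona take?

5

Among the 8 variables, 1 fits only Omar (and all 8 values in {1, 2, 3, 4, 5, 6, 7, 8} must be used), so Omar = 1.
Among the 7 still-open variables, 8 fits only Alice (and all 7 values in {2, 3, 4, 5, 6, 7, 8} must be used), so Alice = 8.
The 6 still-open variables together cover exactly {2, 3, 4, 5, 6, 7} — 6 values for 6 variables — and 2 appears only in Frank's list, so Frank = 2.
Nate and Priya between them cover only {4, 6} — a naked pair. Remove those values from Mona, Ivy.
So Mona = 5.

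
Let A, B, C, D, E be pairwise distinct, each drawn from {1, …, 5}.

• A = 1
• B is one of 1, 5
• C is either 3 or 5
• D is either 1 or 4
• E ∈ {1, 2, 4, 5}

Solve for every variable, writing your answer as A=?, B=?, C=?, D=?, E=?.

A has just one choice, so A = 1. Remove 1 from B, D, E.
B's domain is down to {5}, so B = 5. Strike 5 from C, E.
C has just one choice, so C = 3.
D has just one choice, so D = 4. So E can't be 4.
E has just one choice, so E = 2.

A=1, B=5, C=3, D=4, E=2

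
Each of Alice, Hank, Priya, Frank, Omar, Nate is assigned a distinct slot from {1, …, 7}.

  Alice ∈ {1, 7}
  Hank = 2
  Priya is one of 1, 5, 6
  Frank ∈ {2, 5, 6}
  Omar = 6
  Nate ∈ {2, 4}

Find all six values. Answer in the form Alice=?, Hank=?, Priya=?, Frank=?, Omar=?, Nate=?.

Hank's domain is down to {2}, so Hank = 2. So Frank, Nate can't be 2.
Omar's domain is down to {6}, so Omar = 6. Eliminate 6 elsewhere: Priya, Frank.
Nate must be 4 (only option left).
That leaves Frank = 5. So Priya can't be 5.
Priya must be 1 (only option left). Eliminate 1 elsewhere: Alice.
That leaves Alice = 7.

Alice=7, Hank=2, Priya=1, Frank=5, Omar=6, Nate=4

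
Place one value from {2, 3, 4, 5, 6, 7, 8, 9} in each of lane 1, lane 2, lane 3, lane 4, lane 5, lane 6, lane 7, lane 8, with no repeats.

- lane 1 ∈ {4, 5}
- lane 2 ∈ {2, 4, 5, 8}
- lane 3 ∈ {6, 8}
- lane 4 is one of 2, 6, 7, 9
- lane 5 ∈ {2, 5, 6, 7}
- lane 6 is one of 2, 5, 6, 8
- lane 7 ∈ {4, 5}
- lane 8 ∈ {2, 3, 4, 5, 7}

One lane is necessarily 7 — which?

lane 5

The 8 variables together cover exactly {2, 3, 4, 5, 6, 7, 8, 9} — 8 values for 8 variables — and 3 appears only in lane 8's list, so lane 8 = 3.
The 7 still-open variables draw from only 7 values {2, 4, 5, 6, 7, 8, 9}, so each is used; only lane 4 can be 9, hence lane 4 = 9.
Among the 6 still-open variables, 7 fits only lane 5 (and all 6 values in {2, 4, 5, 6, 7, 8} must be used), so lane 5 = 7.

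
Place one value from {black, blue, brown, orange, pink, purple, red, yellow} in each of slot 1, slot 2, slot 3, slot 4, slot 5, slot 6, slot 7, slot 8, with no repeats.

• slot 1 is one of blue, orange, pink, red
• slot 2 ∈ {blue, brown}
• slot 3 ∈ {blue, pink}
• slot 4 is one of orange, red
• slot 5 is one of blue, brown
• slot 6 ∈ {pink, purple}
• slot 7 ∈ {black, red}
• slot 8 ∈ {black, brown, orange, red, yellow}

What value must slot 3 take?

Among the 8 variables, purple fits only slot 6 (and all 8 values in {black, blue, brown, orange, pink, purple, red, yellow} must be used), so slot 6 = purple.
The 7 still-open variables together cover exactly {black, blue, brown, orange, pink, red, yellow} — 7 values for 7 variables — and yellow appears only in slot 8's list, so slot 8 = yellow.
The 6 still-open variables together cover exactly {black, blue, brown, orange, pink, red} — 6 values for 6 variables — and black appears only in slot 7's list, so slot 7 = black.
slot 2 and slot 5 between them cover only {blue, brown} — a naked pair. Remove those values from slot 1, slot 3.
So slot 3 = pink.

pink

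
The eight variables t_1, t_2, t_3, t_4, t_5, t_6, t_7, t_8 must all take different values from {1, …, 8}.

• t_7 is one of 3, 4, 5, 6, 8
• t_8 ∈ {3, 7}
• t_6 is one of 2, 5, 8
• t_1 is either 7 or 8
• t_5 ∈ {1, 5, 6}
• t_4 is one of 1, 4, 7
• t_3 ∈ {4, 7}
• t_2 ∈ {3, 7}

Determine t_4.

Among the 8 variables, 2 fits only t_6 (and all 8 values in {1, 2, 3, 4, 5, 6, 7, 8} must be used), so t_6 = 2.
t_2 and t_8 share exactly the 2 values {3, 7}; by pigeonhole those values go to them, so strike 3, 7 from t_1, t_3, t_4, t_7.
t_1 must be 8 (only option left). Strike 8 from t_7.
That leaves t_3 = 4. Eliminate 4 elsewhere: t_4, t_7.
So t_4 = 1.

1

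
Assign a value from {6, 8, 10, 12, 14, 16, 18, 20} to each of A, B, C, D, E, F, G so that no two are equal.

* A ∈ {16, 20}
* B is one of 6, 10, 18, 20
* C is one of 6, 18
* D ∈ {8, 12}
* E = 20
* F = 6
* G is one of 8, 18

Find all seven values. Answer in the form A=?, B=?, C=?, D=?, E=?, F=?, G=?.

A=16, B=10, C=18, D=12, E=20, F=6, G=8

E must be 20 (only option left). Remove 20 from A, B.
F must be 6 (only option left). Strike 6 from B, C.
A has just one choice, so A = 16.
That leaves C = 18. So B, G can't be 18.
G must be 8 (only option left). Strike 8 from D.
That leaves B = 10.
D has just one choice, so D = 12.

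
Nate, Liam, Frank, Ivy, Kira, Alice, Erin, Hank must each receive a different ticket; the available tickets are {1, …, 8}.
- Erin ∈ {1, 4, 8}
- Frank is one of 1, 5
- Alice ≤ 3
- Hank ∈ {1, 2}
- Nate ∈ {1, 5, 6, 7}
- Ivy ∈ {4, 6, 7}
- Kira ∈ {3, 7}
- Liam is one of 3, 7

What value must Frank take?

5

The 8 variables together cover exactly {1, 2, 3, 4, 5, 6, 7, 8} — 8 values for 8 variables — and 8 appears only in Erin's list, so Erin = 8.
The 7 still-open variables draw from only 7 values {1, 2, 3, 4, 5, 6, 7}, so each is used; only Ivy can be 4, hence Ivy = 4.
Among the 6 still-open variables, 6 fits only Nate (and all 6 values in {1, 2, 3, 5, 6, 7} must be used), so Nate = 6.
Among the 5 still-open variables, 5 fits only Frank (and all 5 values in {1, 2, 3, 5, 7} must be used), so Frank = 5.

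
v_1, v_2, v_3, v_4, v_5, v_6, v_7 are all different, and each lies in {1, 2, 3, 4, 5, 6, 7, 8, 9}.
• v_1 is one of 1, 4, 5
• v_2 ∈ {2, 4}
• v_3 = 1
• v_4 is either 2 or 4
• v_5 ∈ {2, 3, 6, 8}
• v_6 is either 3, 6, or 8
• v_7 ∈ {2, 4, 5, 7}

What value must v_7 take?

v_3 must be 1 (only option left). Eliminate 1 elsewhere: v_1.
The 2 variables v_2 and v_4 are confined to {2, 4}, which locks those values in; drop them from v_1, v_5, v_7.
v_1's domain is down to {5}, so v_1 = 5. Remove 5 from v_7.
So v_7 = 7.

7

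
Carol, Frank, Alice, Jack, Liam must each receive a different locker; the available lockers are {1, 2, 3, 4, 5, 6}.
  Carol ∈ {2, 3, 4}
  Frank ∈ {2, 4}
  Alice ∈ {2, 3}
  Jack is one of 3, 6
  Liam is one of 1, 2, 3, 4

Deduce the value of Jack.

The 5 variables together cover exactly {1, 2, 3, 4, 6} — 5 values for 5 variables — and 1 appears only in Liam's list, so Liam = 1.
Among the 4 still-open variables, 6 fits only Jack (and all 4 values in {2, 3, 4, 6} must be used), so Jack = 6.

6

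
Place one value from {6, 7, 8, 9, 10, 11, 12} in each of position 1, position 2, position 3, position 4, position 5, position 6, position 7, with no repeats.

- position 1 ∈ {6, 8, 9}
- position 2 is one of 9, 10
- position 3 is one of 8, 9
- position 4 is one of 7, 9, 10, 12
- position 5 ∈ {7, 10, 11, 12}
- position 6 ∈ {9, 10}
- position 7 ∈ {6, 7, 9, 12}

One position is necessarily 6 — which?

Among the 7 variables, 11 fits only position 5 (and all 7 values in {6, 7, 8, 9, 10, 11, 12} must be used), so position 5 = 11.
The 2 variables position 2 and position 6 are confined to {9, 10}, which locks those values in; drop them from position 1, position 3, position 4, position 7.
position 3 has just one choice, so position 3 = 8. Remove 8 from position 1.
So 6 goes to position 1.

position 1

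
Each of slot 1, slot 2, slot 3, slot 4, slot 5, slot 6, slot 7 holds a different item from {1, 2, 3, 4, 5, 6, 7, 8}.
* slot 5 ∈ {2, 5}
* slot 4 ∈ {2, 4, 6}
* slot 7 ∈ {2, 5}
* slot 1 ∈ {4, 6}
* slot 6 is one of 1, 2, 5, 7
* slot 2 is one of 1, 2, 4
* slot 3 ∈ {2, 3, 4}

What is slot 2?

The 7 variables draw from only 7 values {1, 2, 3, 4, 5, 6, 7}, so each is used; only slot 3 can be 3, hence slot 3 = 3.
The 6 still-open variables together cover exactly {1, 2, 4, 5, 6, 7} — 6 values for 6 variables — and 7 appears only in slot 6's list, so slot 6 = 7.
Among the 5 still-open variables, 1 fits only slot 2 (and all 5 values in {1, 2, 4, 5, 6} must be used), so slot 2 = 1.

1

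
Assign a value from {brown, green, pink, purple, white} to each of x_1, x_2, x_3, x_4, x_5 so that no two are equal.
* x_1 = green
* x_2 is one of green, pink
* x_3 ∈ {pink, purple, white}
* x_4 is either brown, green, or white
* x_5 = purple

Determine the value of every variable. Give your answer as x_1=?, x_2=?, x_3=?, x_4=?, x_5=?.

x_1 has just one choice, so x_1 = green. So x_2, x_4 can't be green.
x_2's domain is down to {pink}, so x_2 = pink. So x_3 can't be pink.
x_5's domain is down to {purple}, so x_5 = purple. Eliminate purple elsewhere: x_3.
That leaves x_3 = white. So x_4 can't be white.
x_4 has just one choice, so x_4 = brown.

x_1=green, x_2=pink, x_3=white, x_4=brown, x_5=purple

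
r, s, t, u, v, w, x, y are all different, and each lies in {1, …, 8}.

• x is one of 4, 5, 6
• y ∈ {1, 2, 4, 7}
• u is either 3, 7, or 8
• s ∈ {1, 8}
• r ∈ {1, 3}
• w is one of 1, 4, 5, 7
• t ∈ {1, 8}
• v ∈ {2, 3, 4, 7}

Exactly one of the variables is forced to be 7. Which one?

u

The 8 variables draw from only 8 values {1, 2, 3, 4, 5, 6, 7, 8}, so each is used; only x can be 6, hence x = 6.
The 7 still-open variables draw from only 7 values {1, 2, 3, 4, 5, 7, 8}, so each is used; only w can be 5, hence w = 5.
s and t between them cover only {1, 8} — a naked pair. Remove those values from r, u, y.
That leaves r = 3. Eliminate 3 elsewhere: u, v.
So 7 goes to u.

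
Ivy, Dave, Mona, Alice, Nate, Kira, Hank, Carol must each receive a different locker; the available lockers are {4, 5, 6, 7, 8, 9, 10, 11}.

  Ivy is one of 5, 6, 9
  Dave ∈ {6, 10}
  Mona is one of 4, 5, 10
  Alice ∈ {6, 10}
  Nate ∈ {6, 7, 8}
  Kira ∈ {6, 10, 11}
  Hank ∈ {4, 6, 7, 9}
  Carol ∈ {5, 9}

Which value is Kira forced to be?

11

The 8 variables together cover exactly {4, 5, 6, 7, 8, 9, 10, 11} — 8 values for 8 variables — and 8 appears only in Nate's list, so Nate = 8.
The 7 still-open variables together cover exactly {4, 5, 6, 7, 9, 10, 11} — 7 values for 7 variables — and 7 appears only in Hank's list, so Hank = 7.
The 6 still-open variables together cover exactly {4, 5, 6, 9, 10, 11} — 6 values for 6 variables — and 4 appears only in Mona's list, so Mona = 4.
The 5 still-open variables draw from only 5 values {5, 6, 9, 10, 11}, so each is used; only Kira can be 11, hence Kira = 11.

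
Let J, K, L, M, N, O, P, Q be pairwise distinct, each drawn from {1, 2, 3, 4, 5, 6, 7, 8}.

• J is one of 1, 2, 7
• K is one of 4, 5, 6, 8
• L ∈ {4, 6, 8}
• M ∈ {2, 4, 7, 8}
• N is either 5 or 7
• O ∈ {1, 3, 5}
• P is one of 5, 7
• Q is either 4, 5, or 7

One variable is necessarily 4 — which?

The 8 variables draw from only 8 values {1, 2, 3, 4, 5, 6, 7, 8}, so each is used; only O can be 3, hence O = 3.
The 7 still-open variables draw from only 7 values {1, 2, 4, 5, 6, 7, 8}, so each is used; only J can be 1, hence J = 1.
The 6 still-open variables together cover exactly {2, 4, 5, 6, 7, 8} — 6 values for 6 variables — and 2 appears only in M's list, so M = 2.
The 2 variables N and P are confined to {5, 7}, which locks those values in; drop them from K, Q.
So 4 goes to Q.

Q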